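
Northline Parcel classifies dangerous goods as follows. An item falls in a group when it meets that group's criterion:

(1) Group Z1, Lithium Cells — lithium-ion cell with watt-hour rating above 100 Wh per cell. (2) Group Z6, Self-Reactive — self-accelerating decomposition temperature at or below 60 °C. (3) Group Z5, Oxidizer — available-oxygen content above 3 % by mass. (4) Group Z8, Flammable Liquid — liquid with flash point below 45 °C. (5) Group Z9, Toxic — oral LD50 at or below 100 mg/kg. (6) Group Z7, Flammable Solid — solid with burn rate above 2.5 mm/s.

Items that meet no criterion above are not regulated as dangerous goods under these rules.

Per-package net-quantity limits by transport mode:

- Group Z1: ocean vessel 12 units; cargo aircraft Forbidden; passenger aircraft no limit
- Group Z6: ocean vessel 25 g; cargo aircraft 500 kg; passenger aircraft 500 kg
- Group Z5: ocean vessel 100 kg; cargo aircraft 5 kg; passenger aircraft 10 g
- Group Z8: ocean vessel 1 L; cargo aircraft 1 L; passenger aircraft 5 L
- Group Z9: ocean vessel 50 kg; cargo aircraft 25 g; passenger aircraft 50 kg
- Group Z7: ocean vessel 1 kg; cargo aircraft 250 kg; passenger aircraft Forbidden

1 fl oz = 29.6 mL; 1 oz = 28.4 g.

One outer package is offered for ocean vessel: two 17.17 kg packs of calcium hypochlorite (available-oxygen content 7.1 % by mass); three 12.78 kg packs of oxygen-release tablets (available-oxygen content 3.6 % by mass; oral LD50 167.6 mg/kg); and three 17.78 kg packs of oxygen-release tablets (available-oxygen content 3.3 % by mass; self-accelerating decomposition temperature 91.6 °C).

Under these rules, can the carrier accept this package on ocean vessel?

Calcium hypochlorite: available-oxygen content 7.1 % by mass > 3 % by mass → Group Z5 (Oxidizer).
Available-oxygen content 3.6 % by mass meets the Group Z5 criterion (Oxidizer), so the oxygen-release tablets are Group Z5.
With available-oxygen content 3.3 % by mass (> 3 % by mass), the oxygen-release tablets fall in Group Z5.
Group Z5 net quantity: (two 17.17 kg packs = 34.34 kg) + (three 12.78 kg packs = 38.34 kg) + (three 17.78 kg packs = 53.34 kg) = 126.02 kg.
That exceeds the Group Z5 ocean vessel limit of 100 kg.

No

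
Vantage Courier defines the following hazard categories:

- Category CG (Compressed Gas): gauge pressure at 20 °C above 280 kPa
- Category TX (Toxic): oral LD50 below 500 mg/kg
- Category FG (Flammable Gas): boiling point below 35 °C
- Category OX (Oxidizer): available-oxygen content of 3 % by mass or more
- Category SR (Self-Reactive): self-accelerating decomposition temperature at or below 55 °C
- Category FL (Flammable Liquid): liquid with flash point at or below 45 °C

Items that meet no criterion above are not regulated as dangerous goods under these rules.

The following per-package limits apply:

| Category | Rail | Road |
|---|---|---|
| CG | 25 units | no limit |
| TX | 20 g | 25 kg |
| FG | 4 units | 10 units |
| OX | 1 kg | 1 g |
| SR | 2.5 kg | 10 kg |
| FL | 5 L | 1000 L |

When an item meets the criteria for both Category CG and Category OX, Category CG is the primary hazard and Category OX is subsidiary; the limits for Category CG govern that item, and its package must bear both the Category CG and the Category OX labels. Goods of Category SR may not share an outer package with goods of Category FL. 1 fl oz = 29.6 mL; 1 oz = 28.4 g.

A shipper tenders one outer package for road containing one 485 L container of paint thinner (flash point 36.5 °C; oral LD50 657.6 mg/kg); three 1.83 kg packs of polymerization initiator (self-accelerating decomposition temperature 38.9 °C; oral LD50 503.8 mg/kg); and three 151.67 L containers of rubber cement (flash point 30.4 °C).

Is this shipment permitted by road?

No

Flash point 36.5 °C meets the Category FL criterion (Flammable Liquid), so the paint thinner is Category FL.
Polymerization initiator: self-accelerating decomposition temperature 38.9 °C ≤ 55 °C → Category SR (Self-Reactive).
Rubber cement: flash point 30.4 °C ≤ 45 °C → Category FL (Flammable Liquid).
Category SR quantity: three 1.83 kg packs = 5.49 kg.
5.49 kg ≤ 10 kg (road limit, Category SR) — within limit.
Total Category FL: 485 L + (three 151.67 L containers = 455.01 L) = 940.01 L.
940.01 L is within the road limit of 1000 L for Category FL.
Category SR and Category FL may not share an outer package.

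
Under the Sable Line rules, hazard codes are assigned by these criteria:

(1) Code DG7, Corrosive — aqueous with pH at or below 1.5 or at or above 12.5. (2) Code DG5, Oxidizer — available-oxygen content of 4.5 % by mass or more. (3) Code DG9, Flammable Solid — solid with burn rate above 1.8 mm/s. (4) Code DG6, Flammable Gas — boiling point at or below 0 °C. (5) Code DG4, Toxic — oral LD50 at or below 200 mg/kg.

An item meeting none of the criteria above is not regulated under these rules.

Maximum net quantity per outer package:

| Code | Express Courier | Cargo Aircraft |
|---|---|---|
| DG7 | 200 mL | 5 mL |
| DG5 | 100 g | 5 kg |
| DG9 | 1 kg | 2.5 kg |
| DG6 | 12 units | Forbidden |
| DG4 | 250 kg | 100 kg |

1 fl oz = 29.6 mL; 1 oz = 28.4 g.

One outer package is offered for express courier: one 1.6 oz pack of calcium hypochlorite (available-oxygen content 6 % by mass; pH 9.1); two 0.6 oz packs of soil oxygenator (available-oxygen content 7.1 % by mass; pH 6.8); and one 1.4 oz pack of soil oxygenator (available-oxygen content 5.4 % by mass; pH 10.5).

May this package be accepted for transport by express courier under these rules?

Available-oxygen content 6 % by mass meets the Code DG5 criterion (Oxidizer), so the calcium hypochlorite is Code DG5.
The soil oxygenator has available-oxygen content 7.1 % by mass, which is ≥ 4.5 % by mass, so it is Code DG5 (Oxidizer).
Soil oxygenator: available-oxygen content 5.4 % by mass ≥ 4.5 % by mass → Code DG5 (Oxidizer).
Code DG5 net quantity: (one 1.6 oz pack = 45.44 g) + (two 0.6 oz packs = 34.08 g) + (one 1.4 oz pack = 39.76 g) = 119.28 g.
119.28 g > 100 g (express courier limit, Code DG5) — over the limit.

No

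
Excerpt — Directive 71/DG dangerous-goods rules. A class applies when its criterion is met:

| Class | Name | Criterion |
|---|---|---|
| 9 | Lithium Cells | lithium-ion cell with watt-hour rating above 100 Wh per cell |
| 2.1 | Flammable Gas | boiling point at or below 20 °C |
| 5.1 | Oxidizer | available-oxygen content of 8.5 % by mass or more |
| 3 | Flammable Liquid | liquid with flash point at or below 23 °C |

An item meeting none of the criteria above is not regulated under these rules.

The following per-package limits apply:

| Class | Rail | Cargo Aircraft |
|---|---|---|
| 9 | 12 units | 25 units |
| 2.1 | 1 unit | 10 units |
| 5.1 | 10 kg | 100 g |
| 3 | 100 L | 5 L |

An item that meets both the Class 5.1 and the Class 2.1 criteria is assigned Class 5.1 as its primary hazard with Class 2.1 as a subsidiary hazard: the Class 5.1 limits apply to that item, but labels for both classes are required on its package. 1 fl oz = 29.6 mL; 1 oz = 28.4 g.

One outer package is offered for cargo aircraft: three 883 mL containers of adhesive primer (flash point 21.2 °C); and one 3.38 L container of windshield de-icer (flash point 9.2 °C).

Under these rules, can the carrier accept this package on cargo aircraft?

No

Adhesive primer: flash point 21.2 °C ≤ 23 °C → Class 3 (Flammable Liquid).
The windshield de-icer has flash point 9.2 °C, which is ≤ 23 °C, so it is Class 3 (Flammable Liquid).
Total Class 3: (three 883 mL containers = 2.649 L) + 3.38 L = 6.029 L.
6.029 L exceeds the cargo aircraft limit of 5 L for Class 3.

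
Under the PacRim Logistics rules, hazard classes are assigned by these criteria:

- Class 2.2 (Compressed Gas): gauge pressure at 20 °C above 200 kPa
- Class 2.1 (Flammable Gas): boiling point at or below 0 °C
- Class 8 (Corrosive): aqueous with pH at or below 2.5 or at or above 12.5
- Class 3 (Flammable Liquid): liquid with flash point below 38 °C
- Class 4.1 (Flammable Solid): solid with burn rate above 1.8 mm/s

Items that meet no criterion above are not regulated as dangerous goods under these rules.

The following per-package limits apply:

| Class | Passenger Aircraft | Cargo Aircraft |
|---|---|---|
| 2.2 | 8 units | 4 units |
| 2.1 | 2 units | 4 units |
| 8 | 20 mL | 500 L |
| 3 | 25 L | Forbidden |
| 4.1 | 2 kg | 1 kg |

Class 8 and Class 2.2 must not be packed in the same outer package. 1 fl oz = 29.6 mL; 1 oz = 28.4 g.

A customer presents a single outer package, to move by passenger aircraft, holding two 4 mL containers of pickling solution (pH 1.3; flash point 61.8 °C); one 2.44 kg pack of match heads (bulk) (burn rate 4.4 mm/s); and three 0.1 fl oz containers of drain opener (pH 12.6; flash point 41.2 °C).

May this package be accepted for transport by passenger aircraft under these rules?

The pickling solution has pH 1.3, which is ≤ 2.5, so it is Class 8 (Corrosive).
Burn rate 4.4 mm/s meets the Class 4.1 criterion (Flammable Solid), so the match heads (bulk) are Class 4.1.
With pH 12.6 (≥ 12.5), the drain opener falls in Class 8.
Total Class 8: (two 4 mL containers = 8 mL) + (three 0.1 fl oz containers = 8.88 mL) = 16.88 mL.
16.88 mL is within the passenger aircraft limit of 20 mL for Class 8.
Class 4.1 quantity: 2.44 kg.
2.44 kg exceeds the passenger aircraft limit of 2 kg for Class 4.1.
The segregation rule (Class 8 with Class 2.2) does not apply to Class 8 with Class 4.1.

No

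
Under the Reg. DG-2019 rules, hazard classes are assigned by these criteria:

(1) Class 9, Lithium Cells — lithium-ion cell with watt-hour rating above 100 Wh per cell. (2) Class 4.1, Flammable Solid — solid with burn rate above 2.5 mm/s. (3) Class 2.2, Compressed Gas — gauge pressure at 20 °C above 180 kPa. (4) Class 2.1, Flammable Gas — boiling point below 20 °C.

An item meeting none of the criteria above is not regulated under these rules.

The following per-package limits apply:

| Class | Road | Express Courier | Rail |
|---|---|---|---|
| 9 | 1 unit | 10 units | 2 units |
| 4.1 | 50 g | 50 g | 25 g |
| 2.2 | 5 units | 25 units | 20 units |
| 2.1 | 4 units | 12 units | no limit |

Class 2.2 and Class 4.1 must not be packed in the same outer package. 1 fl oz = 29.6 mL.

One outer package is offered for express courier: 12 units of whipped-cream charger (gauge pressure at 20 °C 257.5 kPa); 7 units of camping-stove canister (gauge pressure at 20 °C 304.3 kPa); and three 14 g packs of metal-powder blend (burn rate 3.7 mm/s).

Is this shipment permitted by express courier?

No

Gauge pressure at 20 °C 257.5 kPa meets the Class 2.2 criterion (Compressed Gas), so the whipped-cream charger is Class 2.2.
With gauge pressure at 20 °C 304.3 kPa (> 180 kPa), the camping-stove canister falls in Class 2.2.
Burn rate 3.7 mm/s meets the Class 4.1 criterion (Flammable Solid), so the metal-powder blend is Class 4.1.
Class 2.2 net quantity: 12 units + 7 units = 19 units.
That is within the Class 2.2 express courier limit of 25 units.
Class 4.1 quantity: three 14 g packs = 42 g.
42 g ≤ 50 g (express courier limit, Class 4.1) — within limit.
Class 2.2 and Class 4.1 may not share an outer package.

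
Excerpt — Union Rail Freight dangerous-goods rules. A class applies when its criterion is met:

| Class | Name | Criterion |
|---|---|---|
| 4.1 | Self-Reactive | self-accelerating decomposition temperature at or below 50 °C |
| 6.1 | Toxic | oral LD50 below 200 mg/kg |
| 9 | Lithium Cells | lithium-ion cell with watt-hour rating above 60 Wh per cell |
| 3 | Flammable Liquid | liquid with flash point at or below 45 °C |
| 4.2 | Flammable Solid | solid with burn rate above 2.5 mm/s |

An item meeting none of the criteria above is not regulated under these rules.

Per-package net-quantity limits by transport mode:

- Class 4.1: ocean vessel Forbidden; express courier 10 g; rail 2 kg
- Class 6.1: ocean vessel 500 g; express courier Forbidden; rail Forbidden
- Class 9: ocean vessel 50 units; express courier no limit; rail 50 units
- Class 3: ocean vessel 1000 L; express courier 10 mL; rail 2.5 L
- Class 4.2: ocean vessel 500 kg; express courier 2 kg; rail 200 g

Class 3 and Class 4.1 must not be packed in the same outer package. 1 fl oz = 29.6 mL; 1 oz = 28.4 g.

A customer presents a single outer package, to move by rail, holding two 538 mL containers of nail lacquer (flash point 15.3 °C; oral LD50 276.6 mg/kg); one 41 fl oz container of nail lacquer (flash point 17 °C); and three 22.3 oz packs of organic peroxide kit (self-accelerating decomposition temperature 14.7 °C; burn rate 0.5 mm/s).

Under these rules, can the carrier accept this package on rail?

Nail lacquer: flash point 15.3 °C ≤ 45 °C → Class 3 (Flammable Liquid).
Nail lacquer: flash point 17 °C ≤ 45 °C → Class 3 (Flammable Liquid).
Self-accelerating decomposition temperature 14.7 °C meets the Class 4.1 criterion (Self-Reactive), so the organic peroxide kit is Class 4.1.
Class 3 net quantity: (two 538 mL containers = 1.076 L) + (one 41 fl oz container = 1213.6 mL) = 2289.6 mL.
2289.6 mL ≤ 2.5 L (rail limit, Class 3) — within limit.
Class 4.1 quantity: three 22.3 oz packs = 1899.96 g.
1899.96 g is within the rail limit of 2 kg for Class 4.1.
Class 3 and Class 4.1 may not share an outer package.

No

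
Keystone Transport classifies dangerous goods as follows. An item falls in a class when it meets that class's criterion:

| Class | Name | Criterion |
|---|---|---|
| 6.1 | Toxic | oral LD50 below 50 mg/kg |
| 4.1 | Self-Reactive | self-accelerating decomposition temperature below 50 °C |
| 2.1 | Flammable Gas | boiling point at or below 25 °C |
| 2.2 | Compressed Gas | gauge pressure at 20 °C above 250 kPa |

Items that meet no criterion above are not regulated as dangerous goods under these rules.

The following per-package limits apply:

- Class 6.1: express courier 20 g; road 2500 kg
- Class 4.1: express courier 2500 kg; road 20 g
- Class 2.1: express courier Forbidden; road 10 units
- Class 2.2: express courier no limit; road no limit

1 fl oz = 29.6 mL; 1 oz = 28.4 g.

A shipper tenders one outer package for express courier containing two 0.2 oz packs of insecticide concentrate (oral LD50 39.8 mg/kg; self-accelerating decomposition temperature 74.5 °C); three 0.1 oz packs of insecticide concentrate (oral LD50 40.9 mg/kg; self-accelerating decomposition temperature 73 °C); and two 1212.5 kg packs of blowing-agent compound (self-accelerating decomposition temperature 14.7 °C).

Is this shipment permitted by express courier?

The insecticide concentrate has oral LD50 39.8 mg/kg, which is < 50 mg/kg, so it is Class 6.1 (Toxic).
Oral LD50 40.9 mg/kg meets the Class 6.1 criterion (Toxic), so the insecticide concentrate is Class 6.1.
Self-accelerating decomposition temperature 14.7 °C meets the Class 4.1 criterion (Self-Reactive), so the blowing-agent compound is Class 4.1.
Total Class 6.1: (two 0.2 oz packs = 11.36 g) + (three 0.1 oz packs = 8.52 g) = 19.88 g.
19.88 g is within the express courier limit of 20 g for Class 6.1.
Class 4.1 quantity: two 1212.5 kg packs = 2425 kg.
2425 kg is within the express courier limit of 2500 kg for Class 4.1.
Every hazard class is within its express courier limit and no segregation rule is violated.

Yes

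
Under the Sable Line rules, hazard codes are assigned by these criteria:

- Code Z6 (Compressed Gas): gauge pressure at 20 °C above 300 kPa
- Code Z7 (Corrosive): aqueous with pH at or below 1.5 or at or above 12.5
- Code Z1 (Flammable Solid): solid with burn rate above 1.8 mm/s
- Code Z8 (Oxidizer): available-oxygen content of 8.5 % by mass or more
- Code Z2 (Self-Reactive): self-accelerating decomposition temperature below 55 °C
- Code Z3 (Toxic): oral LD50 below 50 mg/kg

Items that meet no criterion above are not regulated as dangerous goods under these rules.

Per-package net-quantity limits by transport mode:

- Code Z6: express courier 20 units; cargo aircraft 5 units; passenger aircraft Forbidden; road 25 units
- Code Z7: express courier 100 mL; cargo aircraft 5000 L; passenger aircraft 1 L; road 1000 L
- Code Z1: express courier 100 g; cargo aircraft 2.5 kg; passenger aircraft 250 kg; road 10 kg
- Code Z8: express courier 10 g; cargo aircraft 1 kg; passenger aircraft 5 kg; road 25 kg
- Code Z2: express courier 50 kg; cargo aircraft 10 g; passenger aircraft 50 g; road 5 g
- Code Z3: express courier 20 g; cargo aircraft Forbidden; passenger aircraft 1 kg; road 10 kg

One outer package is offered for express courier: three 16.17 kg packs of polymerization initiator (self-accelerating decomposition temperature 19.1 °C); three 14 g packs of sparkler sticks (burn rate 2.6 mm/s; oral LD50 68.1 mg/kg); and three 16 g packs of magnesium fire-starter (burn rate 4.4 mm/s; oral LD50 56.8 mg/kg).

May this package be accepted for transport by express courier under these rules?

Yes

Self-accelerating decomposition temperature 19.1 °C meets the Code Z2 criterion (Self-Reactive), so the polymerization initiator is Code Z2.
Sparkler sticks: burn rate 2.6 mm/s > 1.8 mm/s → Code Z1 (Flammable Solid).
Magnesium fire-starter: burn rate 4.4 mm/s > 1.8 mm/s → Code Z1 (Flammable Solid).
Total Code Z1: (three 14 g packs = 42 g) + (three 16 g packs = 48 g) = 90 g.
90 g is within the express courier limit of 100 g for Code Z1.
Code Z2 quantity: three 16.17 kg packs = 48.51 kg.
48.51 kg ≤ 50 kg (express courier limit, Code Z2) — within limit.
Every hazard code is within its express courier limit and no segregation rule is violated.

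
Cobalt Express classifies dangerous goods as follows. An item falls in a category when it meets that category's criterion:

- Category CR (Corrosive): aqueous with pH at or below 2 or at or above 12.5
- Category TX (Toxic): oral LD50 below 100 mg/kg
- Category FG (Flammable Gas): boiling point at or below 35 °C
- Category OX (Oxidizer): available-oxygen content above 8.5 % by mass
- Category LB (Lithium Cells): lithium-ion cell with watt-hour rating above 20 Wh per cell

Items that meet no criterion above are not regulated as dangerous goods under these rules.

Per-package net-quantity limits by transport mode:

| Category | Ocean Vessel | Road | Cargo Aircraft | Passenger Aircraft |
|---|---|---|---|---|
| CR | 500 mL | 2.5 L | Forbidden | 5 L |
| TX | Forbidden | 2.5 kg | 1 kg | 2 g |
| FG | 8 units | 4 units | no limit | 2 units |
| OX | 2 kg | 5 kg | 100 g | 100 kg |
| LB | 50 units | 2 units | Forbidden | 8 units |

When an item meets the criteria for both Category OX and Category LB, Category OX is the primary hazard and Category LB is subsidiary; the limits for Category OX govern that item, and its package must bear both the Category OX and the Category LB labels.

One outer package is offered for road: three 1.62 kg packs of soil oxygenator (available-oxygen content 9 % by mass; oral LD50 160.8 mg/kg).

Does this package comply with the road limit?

Available-oxygen content 9 % by mass meets the Category OX criterion (Oxidizer), so the soil oxygenator is Category OX.
Category OX quantity: three 1.62 kg packs = 4.86 kg.
That is within the Category OX road limit of 5 kg.

Yes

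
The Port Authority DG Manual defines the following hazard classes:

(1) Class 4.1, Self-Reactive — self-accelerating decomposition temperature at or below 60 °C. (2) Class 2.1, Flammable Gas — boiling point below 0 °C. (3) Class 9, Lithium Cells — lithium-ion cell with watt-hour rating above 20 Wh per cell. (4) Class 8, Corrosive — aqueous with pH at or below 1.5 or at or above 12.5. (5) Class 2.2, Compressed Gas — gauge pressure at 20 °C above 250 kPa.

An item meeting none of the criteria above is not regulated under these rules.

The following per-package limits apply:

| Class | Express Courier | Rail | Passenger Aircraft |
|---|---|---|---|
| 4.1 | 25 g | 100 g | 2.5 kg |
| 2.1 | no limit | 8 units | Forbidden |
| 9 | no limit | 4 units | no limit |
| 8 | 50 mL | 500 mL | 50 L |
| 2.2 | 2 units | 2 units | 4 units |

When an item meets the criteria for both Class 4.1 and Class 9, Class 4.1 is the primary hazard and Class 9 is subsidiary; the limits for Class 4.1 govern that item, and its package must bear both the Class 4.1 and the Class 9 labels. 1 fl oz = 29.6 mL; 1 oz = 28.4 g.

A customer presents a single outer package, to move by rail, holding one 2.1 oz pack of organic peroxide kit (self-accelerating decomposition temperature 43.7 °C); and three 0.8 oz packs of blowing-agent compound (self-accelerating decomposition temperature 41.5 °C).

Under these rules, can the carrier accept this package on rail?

With self-accelerating decomposition temperature 43.7 °C (≤ 60 °C), the organic peroxide kit falls in Class 4.1.
With self-accelerating decomposition temperature 41.5 °C (≤ 60 °C), the blowing-agent compound falls in Class 4.1.
Total Class 4.1: (one 2.1 oz pack = 59.64 g) + (three 0.8 oz packs = 68.16 g) = 127.8 g.
127.8 g > 100 g (rail limit, Class 4.1) — over the limit.

No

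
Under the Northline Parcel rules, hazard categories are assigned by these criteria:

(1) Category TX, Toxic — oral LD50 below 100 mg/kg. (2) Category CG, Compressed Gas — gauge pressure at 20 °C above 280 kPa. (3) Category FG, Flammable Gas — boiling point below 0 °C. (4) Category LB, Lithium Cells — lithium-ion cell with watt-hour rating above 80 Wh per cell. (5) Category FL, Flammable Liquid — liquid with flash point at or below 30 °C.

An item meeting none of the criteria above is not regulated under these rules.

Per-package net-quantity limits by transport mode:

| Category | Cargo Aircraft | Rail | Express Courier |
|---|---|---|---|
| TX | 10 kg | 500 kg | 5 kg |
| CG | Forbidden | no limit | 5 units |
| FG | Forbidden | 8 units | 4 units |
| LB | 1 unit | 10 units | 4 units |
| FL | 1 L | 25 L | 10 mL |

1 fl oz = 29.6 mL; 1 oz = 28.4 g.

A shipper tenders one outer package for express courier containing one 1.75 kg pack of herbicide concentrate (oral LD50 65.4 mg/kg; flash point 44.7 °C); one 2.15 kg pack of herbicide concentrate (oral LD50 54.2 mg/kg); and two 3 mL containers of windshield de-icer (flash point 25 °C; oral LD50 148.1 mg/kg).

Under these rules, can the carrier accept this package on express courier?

The herbicide concentrate has oral LD50 65.4 mg/kg, which is < 100 mg/kg, so it is Category TX (Toxic).
Herbicide concentrate: oral LD50 54.2 mg/kg < 100 mg/kg → Category TX (Toxic).
The windshield de-icer has flash point 25 °C, which is ≤ 30 °C, so it is Category FL (Flammable Liquid).
Total Category TX: 1.75 kg + 2.15 kg = 3.9 kg.
3.9 kg ≤ 5 kg (express courier limit, Category TX) — within limit.
Category FL quantity: two 3 mL containers = 6 mL.
6 mL is within the express courier limit of 10 mL for Category FL.
Every hazard category is within its express courier limit and no segregation rule is violated.

Yes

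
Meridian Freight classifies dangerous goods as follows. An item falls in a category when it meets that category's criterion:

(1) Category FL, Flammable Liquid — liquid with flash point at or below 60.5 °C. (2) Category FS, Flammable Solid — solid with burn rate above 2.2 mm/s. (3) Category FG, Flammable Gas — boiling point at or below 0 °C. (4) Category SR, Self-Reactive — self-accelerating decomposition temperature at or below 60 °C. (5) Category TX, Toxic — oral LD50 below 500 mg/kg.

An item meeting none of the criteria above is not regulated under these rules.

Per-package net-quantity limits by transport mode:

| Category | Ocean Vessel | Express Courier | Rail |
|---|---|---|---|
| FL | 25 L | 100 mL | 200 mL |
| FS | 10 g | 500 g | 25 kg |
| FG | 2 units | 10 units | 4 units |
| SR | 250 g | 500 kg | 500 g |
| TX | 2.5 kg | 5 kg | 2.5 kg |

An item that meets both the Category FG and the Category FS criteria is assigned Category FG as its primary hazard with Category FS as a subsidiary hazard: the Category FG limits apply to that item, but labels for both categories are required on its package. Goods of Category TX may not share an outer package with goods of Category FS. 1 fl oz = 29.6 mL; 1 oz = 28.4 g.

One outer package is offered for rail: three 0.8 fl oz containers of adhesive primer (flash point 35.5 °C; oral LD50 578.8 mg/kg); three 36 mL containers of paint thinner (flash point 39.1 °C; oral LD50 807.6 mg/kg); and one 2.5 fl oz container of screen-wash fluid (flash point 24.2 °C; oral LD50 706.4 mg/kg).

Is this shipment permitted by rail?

With flash point 35.5 °C (≤ 60.5 °C), the adhesive primer falls in Category FL.
Paint thinner: flash point 39.1 °C ≤ 60.5 °C → Category FL (Flammable Liquid).
Flash point 24.2 °C meets the Category FL criterion (Flammable Liquid), so the screen-wash fluid is Category FL.
Category FL net quantity: (three 0.8 fl oz containers = 71.04 mL) + (three 36 mL containers = 108 mL) + (one 2.5 fl oz container = 74 mL) = 253.04 mL.
253.04 mL exceeds the rail limit of 200 mL for Category FL.

No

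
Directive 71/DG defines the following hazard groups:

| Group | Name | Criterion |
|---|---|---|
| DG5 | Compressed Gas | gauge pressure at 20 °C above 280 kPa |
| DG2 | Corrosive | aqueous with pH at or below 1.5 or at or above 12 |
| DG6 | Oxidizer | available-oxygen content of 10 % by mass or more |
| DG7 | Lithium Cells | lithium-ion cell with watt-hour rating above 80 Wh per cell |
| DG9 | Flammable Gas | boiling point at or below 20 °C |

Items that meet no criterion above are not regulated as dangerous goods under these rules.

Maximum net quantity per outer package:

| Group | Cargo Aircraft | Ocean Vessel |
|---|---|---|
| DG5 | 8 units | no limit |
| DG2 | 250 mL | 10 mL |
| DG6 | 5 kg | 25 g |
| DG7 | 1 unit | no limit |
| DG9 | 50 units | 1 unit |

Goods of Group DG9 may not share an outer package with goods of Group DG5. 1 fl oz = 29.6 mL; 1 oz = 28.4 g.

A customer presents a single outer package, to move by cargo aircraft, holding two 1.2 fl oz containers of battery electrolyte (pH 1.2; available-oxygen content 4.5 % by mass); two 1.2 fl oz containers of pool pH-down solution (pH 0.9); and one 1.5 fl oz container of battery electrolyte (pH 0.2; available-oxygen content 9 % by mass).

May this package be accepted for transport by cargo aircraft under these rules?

Yes

Battery electrolyte: pH 1.2 ≤ 1.5 → Group DG2 (Corrosive).
Pool pH-down solution: pH 0.9 ≤ 1.5 → Group DG2 (Corrosive).
With pH 0.2 (≤ 1.5), the battery electrolyte falls in Group DG2.
Group DG2 net quantity: (two 1.2 fl oz containers = 71.04 mL) + (two 1.2 fl oz containers = 71.04 mL) + (one 1.5 fl oz container = 44.4 mL) = 186.48 mL.
186.48 mL is within the cargo aircraft limit of 250 mL for Group DG2.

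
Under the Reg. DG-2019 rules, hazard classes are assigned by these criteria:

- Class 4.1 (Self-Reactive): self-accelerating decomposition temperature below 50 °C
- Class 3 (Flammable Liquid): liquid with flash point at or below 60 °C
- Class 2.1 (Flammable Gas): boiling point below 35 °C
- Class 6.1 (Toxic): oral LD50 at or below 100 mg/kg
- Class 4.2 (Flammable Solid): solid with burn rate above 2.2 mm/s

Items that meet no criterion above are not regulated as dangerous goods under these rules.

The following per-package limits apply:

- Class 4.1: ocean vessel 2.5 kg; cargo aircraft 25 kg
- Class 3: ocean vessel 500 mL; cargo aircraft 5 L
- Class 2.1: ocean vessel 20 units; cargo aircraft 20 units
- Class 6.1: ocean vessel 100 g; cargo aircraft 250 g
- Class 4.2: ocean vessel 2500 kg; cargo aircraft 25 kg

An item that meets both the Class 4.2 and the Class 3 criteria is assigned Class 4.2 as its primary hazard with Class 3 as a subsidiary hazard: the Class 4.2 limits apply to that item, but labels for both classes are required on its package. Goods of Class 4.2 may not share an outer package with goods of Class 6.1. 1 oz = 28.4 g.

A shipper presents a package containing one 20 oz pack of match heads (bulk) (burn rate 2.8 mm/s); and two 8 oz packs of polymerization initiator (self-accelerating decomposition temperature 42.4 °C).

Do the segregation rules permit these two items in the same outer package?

The match heads (bulk) have burn rate 2.8 mm/s, which is > 2.2 mm/s, so they are Class 4.2 (Flammable Solid).
Polymerization initiator: self-accelerating decomposition temperature 42.4 °C < 50 °C → Class 4.1 (Self-Reactive).
No segregation rule bars Class 4.2 with Class 4.1.

Yes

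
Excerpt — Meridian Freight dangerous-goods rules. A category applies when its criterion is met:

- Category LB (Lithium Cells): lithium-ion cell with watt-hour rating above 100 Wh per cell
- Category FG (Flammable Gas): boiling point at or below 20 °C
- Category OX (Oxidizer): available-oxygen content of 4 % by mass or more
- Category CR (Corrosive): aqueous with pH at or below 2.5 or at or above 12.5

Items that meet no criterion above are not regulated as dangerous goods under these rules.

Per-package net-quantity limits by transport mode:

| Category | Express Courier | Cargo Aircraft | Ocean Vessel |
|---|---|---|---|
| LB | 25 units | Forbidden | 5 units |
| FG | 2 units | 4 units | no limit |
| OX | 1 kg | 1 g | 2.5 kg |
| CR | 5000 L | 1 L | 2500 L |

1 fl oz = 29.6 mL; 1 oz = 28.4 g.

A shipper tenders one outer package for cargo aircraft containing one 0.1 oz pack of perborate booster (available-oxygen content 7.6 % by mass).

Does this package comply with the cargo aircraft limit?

No

Available-oxygen content 7.6 % by mass meets the Category OX criterion (Oxidizer), so the perborate booster is Category OX.
Category OX quantity: one 0.1 oz pack = 2.84 g.
That exceeds the Category OX cargo aircraft limit of 1 g.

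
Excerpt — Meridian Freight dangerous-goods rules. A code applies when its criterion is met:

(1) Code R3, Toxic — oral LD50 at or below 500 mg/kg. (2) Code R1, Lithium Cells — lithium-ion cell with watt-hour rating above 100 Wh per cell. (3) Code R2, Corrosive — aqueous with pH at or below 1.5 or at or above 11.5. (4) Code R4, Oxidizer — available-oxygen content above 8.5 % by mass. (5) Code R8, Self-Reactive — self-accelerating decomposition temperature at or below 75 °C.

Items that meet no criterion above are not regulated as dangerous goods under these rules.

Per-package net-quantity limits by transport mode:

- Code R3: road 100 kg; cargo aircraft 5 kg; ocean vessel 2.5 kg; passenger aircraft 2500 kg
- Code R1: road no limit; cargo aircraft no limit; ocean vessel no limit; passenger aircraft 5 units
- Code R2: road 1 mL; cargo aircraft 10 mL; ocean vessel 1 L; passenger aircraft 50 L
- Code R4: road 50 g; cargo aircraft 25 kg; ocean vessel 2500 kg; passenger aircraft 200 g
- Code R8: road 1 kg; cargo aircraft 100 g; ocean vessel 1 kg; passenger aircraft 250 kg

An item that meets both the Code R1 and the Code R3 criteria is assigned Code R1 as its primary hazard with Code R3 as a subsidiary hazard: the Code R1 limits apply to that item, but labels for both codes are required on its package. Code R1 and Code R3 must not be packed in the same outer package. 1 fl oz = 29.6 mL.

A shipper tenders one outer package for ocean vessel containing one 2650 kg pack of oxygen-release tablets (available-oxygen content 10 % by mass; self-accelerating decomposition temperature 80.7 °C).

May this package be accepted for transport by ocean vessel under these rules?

With available-oxygen content 10 % by mass (> 8.5 % by mass), the oxygen-release tablets fall in Code R4.
Code R4 quantity: 2650 kg.
2650 kg > 2500 kg (ocean vessel limit, Code R4) — over the limit.

No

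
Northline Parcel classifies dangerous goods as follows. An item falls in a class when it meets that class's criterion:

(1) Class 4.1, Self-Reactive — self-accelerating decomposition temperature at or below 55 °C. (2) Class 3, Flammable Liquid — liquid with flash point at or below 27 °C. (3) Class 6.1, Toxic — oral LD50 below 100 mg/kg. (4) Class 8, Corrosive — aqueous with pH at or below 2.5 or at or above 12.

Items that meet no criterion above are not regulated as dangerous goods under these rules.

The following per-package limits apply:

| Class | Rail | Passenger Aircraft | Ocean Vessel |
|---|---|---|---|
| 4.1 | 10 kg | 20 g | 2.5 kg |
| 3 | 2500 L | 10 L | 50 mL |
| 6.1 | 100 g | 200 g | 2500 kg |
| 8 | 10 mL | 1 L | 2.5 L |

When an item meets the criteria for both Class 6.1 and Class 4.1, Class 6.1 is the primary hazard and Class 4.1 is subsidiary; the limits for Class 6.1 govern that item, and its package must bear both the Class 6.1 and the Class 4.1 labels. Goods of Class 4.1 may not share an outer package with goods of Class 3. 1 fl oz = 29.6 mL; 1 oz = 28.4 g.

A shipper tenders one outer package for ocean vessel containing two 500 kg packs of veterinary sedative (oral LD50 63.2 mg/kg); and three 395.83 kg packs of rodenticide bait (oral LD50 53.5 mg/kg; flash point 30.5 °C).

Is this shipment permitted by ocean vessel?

Yes

The veterinary sedative has oral LD50 63.2 mg/kg, which is < 100 mg/kg, so it is Class 6.1 (Toxic).
The rodenticide bait has oral LD50 53.5 mg/kg, which is < 100 mg/kg, so it is Class 6.1 (Toxic).
Class 6.1 net quantity: (two 500 kg packs = 1000 kg) + (three 395.83 kg packs = 1187.49 kg) = 2187.49 kg.
2187.49 kg ≤ 2500 kg (ocean vessel limit, Class 6.1) — within limit.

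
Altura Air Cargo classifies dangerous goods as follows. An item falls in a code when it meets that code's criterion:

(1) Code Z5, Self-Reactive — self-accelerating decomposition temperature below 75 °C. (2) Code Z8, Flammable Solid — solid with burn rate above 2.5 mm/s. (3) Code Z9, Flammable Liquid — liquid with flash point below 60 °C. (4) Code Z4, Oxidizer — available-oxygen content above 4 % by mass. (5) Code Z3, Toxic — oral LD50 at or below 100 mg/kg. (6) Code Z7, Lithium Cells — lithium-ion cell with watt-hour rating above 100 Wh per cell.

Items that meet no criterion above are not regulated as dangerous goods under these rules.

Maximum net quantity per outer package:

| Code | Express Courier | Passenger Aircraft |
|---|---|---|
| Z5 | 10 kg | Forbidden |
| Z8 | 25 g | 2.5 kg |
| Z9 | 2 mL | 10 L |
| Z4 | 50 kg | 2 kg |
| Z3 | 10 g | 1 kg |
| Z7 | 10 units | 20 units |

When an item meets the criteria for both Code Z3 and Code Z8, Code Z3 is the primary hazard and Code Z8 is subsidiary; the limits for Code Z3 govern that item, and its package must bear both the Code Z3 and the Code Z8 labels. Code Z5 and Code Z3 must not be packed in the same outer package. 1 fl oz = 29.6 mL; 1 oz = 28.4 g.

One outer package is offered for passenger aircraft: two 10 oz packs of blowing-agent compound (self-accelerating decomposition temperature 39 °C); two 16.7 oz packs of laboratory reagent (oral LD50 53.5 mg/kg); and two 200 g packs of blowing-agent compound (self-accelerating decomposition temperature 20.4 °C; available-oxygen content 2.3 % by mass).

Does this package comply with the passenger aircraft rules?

Self-accelerating decomposition temperature 39 °C meets the Code Z5 criterion (Self-Reactive), so the blowing-agent compound is Code Z5.
Oral LD50 53.5 mg/kg meets the Code Z3 criterion (Toxic), so the laboratory reagent is Code Z3.
With self-accelerating decomposition temperature 20.4 °C (< 75 °C), the blowing-agent compound falls in Code Z5.
Code Z5 net quantity: (two 10 oz packs = 568 g) + (two 200 g packs = 400 g) = 968 g.
By passenger aircraft, Code Z5 is Forbidden regardless of quantity.
Code Z3 quantity: two 16.7 oz packs = 948.56 g.
948.56 g ≤ 1 kg (passenger aircraft limit, Code Z3) — within limit.
Code Z5 and Code Z3 may not share an outer package.

No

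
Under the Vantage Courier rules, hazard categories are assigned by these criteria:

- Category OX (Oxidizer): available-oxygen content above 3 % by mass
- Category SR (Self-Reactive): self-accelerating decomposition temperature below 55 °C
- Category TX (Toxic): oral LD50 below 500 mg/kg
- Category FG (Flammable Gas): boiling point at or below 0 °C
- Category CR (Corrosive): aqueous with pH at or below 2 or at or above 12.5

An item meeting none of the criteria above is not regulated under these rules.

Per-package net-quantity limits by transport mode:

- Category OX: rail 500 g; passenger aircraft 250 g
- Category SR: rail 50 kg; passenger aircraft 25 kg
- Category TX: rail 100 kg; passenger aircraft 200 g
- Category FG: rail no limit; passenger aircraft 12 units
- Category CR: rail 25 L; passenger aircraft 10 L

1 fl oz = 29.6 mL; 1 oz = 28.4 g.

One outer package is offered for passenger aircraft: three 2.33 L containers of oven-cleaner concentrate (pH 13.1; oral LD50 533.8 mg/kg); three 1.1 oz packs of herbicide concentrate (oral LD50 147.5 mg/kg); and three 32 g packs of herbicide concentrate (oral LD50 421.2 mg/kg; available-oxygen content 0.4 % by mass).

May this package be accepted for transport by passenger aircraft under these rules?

Oven-cleaner concentrate: pH 13.1 ≥ 12.5 → Category CR (Corrosive).
The herbicide concentrate has oral LD50 147.5 mg/kg, which is < 500 mg/kg, so it is Category TX (Toxic).
Oral LD50 421.2 mg/kg meets the Category TX criterion (Toxic), so the herbicide concentrate is Category TX.
Total Category TX: (three 1.1 oz packs = 93.72 g) + (three 32 g packs = 96 g) = 189.72 g.
189.72 g is within the passenger aircraft limit of 200 g for Category TX.
Category CR quantity: three 2.33 L containers = 6.99 L.
6.99 L is within the passenger aircraft limit of 10 L for Category CR.
Every hazard category is within its passenger aircraft limit and no segregation rule is violated.

Yes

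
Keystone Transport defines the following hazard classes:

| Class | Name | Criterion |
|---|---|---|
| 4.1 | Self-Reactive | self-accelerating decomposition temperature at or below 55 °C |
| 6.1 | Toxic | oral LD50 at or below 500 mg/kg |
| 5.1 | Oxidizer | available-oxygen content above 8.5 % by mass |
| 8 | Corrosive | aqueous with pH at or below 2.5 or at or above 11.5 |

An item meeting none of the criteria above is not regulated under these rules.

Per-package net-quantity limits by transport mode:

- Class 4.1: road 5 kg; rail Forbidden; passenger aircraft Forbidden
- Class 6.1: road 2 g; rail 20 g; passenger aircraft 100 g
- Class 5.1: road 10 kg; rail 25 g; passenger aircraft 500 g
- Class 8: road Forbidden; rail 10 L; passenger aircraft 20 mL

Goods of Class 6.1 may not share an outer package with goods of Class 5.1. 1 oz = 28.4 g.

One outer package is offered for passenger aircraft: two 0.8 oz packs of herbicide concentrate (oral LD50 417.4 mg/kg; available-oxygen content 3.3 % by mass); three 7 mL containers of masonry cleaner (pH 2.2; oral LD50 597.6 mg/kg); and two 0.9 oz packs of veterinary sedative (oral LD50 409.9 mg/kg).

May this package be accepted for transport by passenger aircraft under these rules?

With oral LD50 417.4 mg/kg (≤ 500 mg/kg), the herbicide concentrate falls in Class 6.1.
pH 2.2 meets the Class 8 criterion (Corrosive), so the masonry cleaner is Class 8.
The veterinary sedative has oral LD50 409.9 mg/kg, which is ≤ 500 mg/kg, so it is Class 6.1 (Toxic).
Total Class 6.1: (two 0.8 oz packs = 45.44 g) + (two 0.9 oz packs = 51.12 g) = 96.56 g.
96.56 g ≤ 100 g (passenger aircraft limit, Class 6.1) — within limit.
Class 8 quantity: three 7 mL containers = 21 mL.
That exceeds the Class 8 passenger aircraft limit of 20 mL.
The segregation rule (Class 6.1 with Class 5.1) does not apply to Class 6.1 with Class 8.

No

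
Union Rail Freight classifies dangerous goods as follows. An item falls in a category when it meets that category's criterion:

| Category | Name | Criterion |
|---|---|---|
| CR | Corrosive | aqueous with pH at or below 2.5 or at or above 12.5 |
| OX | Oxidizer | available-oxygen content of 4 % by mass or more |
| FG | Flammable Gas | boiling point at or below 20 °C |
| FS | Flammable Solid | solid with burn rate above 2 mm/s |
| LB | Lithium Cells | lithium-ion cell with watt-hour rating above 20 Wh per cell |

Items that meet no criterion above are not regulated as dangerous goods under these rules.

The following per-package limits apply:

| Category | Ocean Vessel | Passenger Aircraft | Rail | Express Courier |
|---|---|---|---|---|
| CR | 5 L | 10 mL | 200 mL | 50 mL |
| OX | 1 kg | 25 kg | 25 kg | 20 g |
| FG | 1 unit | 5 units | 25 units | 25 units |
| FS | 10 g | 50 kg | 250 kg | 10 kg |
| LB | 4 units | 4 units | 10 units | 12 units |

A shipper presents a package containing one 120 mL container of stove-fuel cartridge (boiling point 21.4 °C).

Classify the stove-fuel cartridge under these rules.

boiling point 21.4 °C is not below 20 °C, so Category FG does not apply.
No criterion is met, so the item is not regulated.

Not regulated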